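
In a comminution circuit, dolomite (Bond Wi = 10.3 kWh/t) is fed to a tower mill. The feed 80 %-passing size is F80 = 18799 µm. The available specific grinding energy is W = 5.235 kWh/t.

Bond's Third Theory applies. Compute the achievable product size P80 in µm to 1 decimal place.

W = 10·Wi·[P80^(−½) − F80^(−½)]
⇒ 1/√P80 = W/(10 Wi) + 1/√F80
  = 5.2350/(10·10.3) + 1/√18799 = 0.050825 + 0.007293 = 0.058119
P80 = (1/0.058119)² = 17.2062² = 296.05 µm

P80 = 296.1 µm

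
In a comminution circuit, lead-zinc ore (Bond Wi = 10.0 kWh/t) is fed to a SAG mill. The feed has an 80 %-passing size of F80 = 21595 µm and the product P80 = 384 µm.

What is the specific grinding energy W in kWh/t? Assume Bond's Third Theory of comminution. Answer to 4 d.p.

W_Bond = 10·Wi·(1/√P₈₀ − 1/√F₈₀)
1/√384 = 0.051031;  1/√21595 = 0.006805
W = 10·10.0·(0.051031 − 0.006805) = 4.4226 kWh/t

W = 4.4226 kWh/t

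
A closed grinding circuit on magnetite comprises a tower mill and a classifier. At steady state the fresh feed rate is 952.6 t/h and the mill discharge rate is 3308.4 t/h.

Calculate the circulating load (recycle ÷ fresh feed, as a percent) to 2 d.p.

Mill node: discharge = fresh + recycle.
R = M − F = 3308.4 − 952.6 = 2355.8 t/h
CL = 100·R/F = 100·2355.8/952.6 = 247.30 %

CL = 247.30 %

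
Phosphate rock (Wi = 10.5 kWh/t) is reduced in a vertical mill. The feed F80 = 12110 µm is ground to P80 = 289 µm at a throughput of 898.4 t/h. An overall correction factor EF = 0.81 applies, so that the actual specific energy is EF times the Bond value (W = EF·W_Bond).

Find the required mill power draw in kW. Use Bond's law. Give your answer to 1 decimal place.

Bond: W = 10·Wi·(1/√P80 − 1/√F80)
W = 10·10.5·(1/√289 − 1/√12110) = 10·10.5·(0.049736) = 5.2223 kWh/t
Corrected W = EF·W_Bond = 0.81·5.2223 = 4.2301 kWh/t
Mill draw = 4.2301 × 898.4 = 3800.3 kW

P = 3800.3 kW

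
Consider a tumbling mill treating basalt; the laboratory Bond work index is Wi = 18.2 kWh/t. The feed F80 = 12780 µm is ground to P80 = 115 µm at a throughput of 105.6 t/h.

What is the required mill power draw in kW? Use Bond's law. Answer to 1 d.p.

P = 1622.2 kW

Bond:  W = 10 Wi (1/√P − 1/√F)
W = 10·18.2·(1/√115 − 1/√12780) = 10·18.2·(0.084405) = 15.3617 kWh/t
P = W·T = 15.3617·105.6 = 1622.2 kW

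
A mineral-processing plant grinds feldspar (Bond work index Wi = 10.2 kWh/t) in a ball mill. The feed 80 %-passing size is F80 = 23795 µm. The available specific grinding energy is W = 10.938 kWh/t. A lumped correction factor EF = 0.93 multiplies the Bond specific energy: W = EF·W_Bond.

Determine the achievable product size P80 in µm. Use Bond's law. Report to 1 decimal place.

W = 10 Wi (P80^-0.5 − F80^-0.5)
W_Bond = W / EF = 10.938 / 0.93 = 11.7613 kWh/t
⇒ 1/√P80 = W_Bond/(10 Wi) + 1/√F80
  = 11.7613/(10·10.2) + 1/√23795 = 0.115307 + 0.006483 = 0.121789
P80 = (1/0.121789)² = 8.2109² = 67.42 µm

P80 = 67.4 µm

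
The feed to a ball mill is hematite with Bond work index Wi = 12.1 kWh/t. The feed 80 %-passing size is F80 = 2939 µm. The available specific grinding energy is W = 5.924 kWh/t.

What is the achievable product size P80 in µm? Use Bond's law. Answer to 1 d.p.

P80 = 220.1 µm

W = 10·Wi·[P80^(−½) − F80^(−½)]
⇒ 1/√P80 = W/(10 Wi) + 1/√F80
  = 5.9240/(10·12.1) + 1/√2939 = 0.048959 + 0.018446 = 0.067405
P80 = (1/0.067405)² = 14.8358² = 220.10 µm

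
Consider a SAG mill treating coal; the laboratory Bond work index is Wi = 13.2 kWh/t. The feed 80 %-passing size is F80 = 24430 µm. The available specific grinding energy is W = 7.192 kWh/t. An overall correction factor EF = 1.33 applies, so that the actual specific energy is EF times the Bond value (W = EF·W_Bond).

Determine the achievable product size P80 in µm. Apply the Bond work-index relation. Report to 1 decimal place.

W = 10 Wi / √P80 − 10 Wi / √F80
W_Bond = W / EF = 7.192 / 1.33 = 5.4075 kWh/t
1/√P80 = 1/√F80 + W_Bond/(10·Wi)
  = 5.4075/(10·13.2) + 1/√24430 = 0.040966 + 0.006398 = 0.047364
P80 = (1/0.047364)² = 21.1131² = 445.76 µm

P80 = 445.8 µm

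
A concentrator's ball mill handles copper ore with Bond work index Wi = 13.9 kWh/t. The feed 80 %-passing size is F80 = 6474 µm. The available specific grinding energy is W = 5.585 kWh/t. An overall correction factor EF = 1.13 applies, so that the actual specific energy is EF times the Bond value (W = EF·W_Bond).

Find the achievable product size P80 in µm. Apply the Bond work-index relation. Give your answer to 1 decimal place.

P80 = 434.3 µm

Bond:  W = 10 Wi (1/√P − 1/√F)
W_Bond = W / EF = 5.585 / 1.13 = 4.9425 kWh/t
P80^-0.5 = F80^-0.5 + W_Bond/(10 Wi)
  = 4.9425/(10·13.9) + 1/√6474 = 0.035557 + 0.012428 = 0.047986
P80 = (1/0.047986)² = 20.8395² = 434.29 µm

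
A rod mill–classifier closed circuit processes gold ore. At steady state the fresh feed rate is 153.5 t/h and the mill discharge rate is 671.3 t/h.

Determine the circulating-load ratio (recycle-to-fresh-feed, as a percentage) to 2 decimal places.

CL = 337.33 %

Discharge = new feed + return, hence
R = M − F = 671.3 − 153.5 = 517.8 t/h
CL = 100·R/F = 100·517.8/153.5 = 337.33 %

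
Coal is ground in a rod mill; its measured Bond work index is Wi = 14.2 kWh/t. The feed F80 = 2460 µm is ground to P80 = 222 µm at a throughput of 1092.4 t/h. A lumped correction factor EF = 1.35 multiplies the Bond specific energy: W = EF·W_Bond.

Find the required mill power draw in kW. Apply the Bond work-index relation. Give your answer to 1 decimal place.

Bond: W = 10·Wi·(1/√P80 − 1/√F80)
W = 10·14.2·(1/√222 − 1/√2460) = 10·14.2·(0.046954) = 6.6674 kWh/t
Corrected W = EF·W_Bond = 1.35·6.6674 = 9.0010 kWh/t
Power = W × throughput = 9.0010 kWh/t × 1092.4 t/h = 9832.7 kW

P = 9832.7 kW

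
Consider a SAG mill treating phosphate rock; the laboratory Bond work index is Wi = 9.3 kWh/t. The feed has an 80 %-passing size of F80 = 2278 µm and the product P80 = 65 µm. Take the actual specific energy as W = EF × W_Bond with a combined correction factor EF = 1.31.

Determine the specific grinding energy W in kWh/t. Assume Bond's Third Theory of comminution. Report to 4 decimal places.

W = 10·Wi·(P80^(-½) − F80^(-½))
1/√65 = 0.124035;  1/√2278 = 0.020952
W = 10·9.3·(0.124035 − 0.020952) = 9.5867 kWh/t
Corrected W = EF·W_Bond = 1.31·9.5867 = 12.5586 kWh/t

W = 12.5586 kWh/t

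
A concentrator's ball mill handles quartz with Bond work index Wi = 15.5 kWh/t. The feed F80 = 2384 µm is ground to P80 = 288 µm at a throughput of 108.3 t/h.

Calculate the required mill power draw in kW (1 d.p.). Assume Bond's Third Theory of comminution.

P = 645.4 kW

W = 10 Wi / √P80 − 10 Wi / √F80
W = 10·15.5·(1/√288 − 1/√2384) = 10·15.5·(0.038445) = 5.9589 kWh/t
Power = W × throughput = 5.9589 kWh/t × 108.3 t/h = 645.4 kW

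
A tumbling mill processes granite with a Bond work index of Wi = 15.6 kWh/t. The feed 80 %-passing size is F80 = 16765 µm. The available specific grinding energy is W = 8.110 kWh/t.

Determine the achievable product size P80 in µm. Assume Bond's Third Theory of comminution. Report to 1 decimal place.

P80 = 280.5 µm

W = 10 Wi (P80^-0.5 − F80^-0.5)
1/√P80 = 1/√F80 + W/(10·Wi)
  = 8.1100/(10·15.6) + 1/√16765 = 0.051987 + 0.007723 = 0.059710
P80 = (1/0.059710)² = 16.7475² = 280.48 µm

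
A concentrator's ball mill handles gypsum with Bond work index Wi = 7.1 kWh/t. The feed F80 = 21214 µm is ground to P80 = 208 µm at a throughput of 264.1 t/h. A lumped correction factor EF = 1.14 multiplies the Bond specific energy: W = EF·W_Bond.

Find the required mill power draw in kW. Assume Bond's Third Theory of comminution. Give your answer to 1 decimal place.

P = 1335.4 kW

W = 10 Wi (P80^-0.5 − F80^-0.5)
W = 10·7.1·(1/√208 − 1/√21214) = 10·7.1·(0.062472) = 4.4355 kWh/t
Corrected W = EF·W_Bond = 1.14·4.4355 = 5.0565 kWh/t
Power = W × throughput = 5.0565 kWh/t × 264.1 t/h = 1335.4 kW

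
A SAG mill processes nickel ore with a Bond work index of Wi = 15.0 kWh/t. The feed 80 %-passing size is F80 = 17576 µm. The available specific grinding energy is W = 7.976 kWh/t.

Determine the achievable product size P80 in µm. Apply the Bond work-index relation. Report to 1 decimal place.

W = 10·Wi·(P80^(-½) − F80^(-½))
P80^(−½) = W/(10 Wi) + F80^(−½)
  = 7.9760/(10·15.0) + 1/√17576 = 0.053173 + 0.007543 = 0.060716
P80 = (1/0.060716)² = 16.4701² = 271.26 µm

P80 = 271.3 µm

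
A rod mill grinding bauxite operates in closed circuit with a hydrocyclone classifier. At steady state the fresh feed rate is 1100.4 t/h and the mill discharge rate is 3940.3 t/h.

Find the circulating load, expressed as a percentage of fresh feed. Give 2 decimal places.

CL = 258.08 %

M = F + R at steady state, so:
R = M − F = 3940.3 − 1100.4 = 2839.9 t/h
CL = 100·R/F = 100·2839.9/1100.4 = 258.08 %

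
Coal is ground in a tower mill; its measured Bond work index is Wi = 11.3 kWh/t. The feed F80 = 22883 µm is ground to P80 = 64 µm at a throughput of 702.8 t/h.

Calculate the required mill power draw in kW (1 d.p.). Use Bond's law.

P = 9402.1 kW

W = 10 Wi (1/√P80 − 1/√F80)  [Bond]
W = 10·11.3·(1/√64 − 1/√22883) = 10·11.3·(0.118389) = 13.3780 kWh/t
P = W·T = 13.3780·702.8 = 9402.1 kW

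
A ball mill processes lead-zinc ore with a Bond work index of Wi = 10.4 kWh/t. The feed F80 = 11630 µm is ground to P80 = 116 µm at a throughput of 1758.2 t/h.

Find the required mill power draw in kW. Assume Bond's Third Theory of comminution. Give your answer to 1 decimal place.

Bond:  W = 10 Wi (1/√P − 1/√F)
W = 10·10.4·(1/√116 − 1/√11630) = 10·10.4·(0.083575) = 8.6918 kWh/t
P = W·T = 8.6918·1758.2 = 15281.9 kW

P = 15281.9 kW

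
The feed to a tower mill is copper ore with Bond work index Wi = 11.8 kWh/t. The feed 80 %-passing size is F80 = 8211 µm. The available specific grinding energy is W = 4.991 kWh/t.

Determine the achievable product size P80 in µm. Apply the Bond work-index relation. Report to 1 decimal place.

P80 = 351.6 µm

W = 10·Wi·[P80^(−½) − F80^(−½)]
⇒ 1/√P80 = W/(10·Wi) + 1/√F80
  = 4.9910/(10·11.8) + 1/√8211 = 0.042297 + 0.011036 = 0.053332
P80 = (1/0.053332)² = 18.7503² = 351.58 µm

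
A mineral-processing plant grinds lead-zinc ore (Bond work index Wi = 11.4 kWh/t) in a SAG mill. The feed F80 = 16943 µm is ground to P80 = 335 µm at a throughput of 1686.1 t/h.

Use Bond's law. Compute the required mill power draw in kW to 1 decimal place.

P = 9025.1 kW

Bond:  W = 10 Wi (1/√P − 1/√F)
W = 10·11.4·(1/√335 − 1/√16943) = 10·11.4·(0.046953) = 5.3527 kWh/t
P_mill = W·ṁ = 5.3527·1686.1 = 9025.1 kW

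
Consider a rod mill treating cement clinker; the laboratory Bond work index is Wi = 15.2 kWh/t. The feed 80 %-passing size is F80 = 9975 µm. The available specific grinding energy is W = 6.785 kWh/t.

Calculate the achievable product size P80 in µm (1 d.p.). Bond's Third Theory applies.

P80 = 334.8 µm

W = 10 Wi (1/√P80 − 1/√F80)  [Bond]
⇒ 1/√P80 = W/(10·Wi) + 1/√F80
  = 6.7850/(10·15.2) + 1/√9975 = 0.044638 + 0.010013 = 0.054651
P80 = (1/0.054651)² = 18.2980² = 334.82 µm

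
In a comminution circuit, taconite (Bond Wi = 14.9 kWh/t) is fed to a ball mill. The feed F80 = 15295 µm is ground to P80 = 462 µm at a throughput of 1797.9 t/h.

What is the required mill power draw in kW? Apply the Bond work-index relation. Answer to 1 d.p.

W = 10·Wi·(P80^(-½) − F80^(-½))
W = 10·14.9·(1/√462 − 1/√15295) = 10·14.9·(0.038438) = 5.7273 kWh/t
P_mill = W·ṁ = 5.7273·1797.9 = 10297.1 kW

P = 10297.1 kW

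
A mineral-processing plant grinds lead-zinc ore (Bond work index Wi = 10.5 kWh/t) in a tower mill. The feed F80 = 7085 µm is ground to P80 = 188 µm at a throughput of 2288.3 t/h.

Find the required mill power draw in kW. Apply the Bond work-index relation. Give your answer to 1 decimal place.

W = 10·Wi·[P80^(−½) − F80^(−½)]
W = 10·10.5·(1/√188 − 1/√7085) = 10·10.5·(0.061052) = 6.4105 kWh/t
P_mill = W·ṁ = 6.4105·2288.3 = 14669.1 kW

P = 14669.1 kW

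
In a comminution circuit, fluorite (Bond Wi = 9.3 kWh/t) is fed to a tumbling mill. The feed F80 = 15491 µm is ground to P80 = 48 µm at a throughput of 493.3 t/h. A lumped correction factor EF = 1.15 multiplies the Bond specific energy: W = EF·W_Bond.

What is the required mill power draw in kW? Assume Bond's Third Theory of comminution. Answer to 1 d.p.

P = 7191.1 kW

Bond:  W = 10 Wi (1/√P − 1/√F)
W = 10·9.3·(1/√48 − 1/√15491) = 10·9.3·(0.136303) = 12.6762 kWh/t
With EF = 1.15: W = 12.6762·1.15 = 14.5776 kWh/t
P_mill = W·ṁ = 14.5776·493.3 = 7191.1 kW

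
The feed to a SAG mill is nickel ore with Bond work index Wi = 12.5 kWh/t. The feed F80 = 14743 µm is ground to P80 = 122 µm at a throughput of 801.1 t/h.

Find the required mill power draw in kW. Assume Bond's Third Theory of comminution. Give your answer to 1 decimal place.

W_Bond = 10·Wi·(1/√P₈₀ − 1/√F₈₀)
W = 10·12.5·(1/√122 − 1/√14743) = 10·12.5·(0.082300) = 10.2875 kWh/t
P_mill = W·ṁ = 10.2875·801.1 = 8241.3 kW

P = 8241.3 kW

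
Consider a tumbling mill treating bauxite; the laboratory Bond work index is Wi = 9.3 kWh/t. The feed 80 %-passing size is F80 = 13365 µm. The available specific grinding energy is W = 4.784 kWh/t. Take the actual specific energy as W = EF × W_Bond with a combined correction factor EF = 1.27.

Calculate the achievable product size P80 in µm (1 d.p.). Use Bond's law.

P80 = 413.9 µm

Bond:  W = 10 Wi (1/√P − 1/√F)
W_Bond = W / EF = 4.784 / 1.27 = 3.7669 kWh/t
⇒ 1/√P80 = W_Bond/(10·Wi) + 1/√F80
  = 3.7669/(10·9.3) + 1/√13365 = 0.040505 + 0.008650 = 0.049155
P80 = (1/0.049155)² = 20.3440² = 413.88 µm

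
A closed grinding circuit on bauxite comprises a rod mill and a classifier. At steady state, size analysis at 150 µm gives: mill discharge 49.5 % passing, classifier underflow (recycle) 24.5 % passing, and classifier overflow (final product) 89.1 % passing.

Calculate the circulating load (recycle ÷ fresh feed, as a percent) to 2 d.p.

Mass balance on the −150 µm fraction:
d + r·d = r·u + o → r(d−u) = o−d
r = (89.1 − 49.5)/(49.5 − 24.5) = 39.6/25.0 = 1.5840
CL = 100·r = 158.40 %

CL = 158.40 %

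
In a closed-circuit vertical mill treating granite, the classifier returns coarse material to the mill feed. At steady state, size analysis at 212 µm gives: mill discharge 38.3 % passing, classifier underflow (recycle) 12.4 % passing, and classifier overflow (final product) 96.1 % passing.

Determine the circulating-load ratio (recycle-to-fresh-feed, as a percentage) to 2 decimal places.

CL = 223.17 %

Two-product formula at 212 µm:
Fd + Rd = Ru + Fo ⇒ R/F = (o−d)/(d−u)
r = (96.1 − 38.3)/(38.3 − 12.4) = 57.8/25.9 = 2.2317
CL = 100·r = 223.17 %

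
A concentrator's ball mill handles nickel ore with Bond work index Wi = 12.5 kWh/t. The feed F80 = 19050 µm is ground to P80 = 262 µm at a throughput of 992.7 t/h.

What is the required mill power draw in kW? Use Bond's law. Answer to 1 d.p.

W = 10 Wi (1/√P80 − 1/√F80)  [Bond]
W = 10·12.5·(1/√262 − 1/√19050) = 10·12.5·(0.054535) = 6.8169 kWh/t
Power = W × throughput = 6.8169 kWh/t × 992.7 t/h = 6767.1 kW

P = 6767.1 kW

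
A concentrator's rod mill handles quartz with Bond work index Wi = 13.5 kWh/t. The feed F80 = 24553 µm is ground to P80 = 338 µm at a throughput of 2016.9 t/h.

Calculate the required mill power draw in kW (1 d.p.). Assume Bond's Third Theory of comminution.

W = 10·Wi·(P80^(-½) − F80^(-½))
W = 10·13.5·(1/√338 − 1/√24553) = 10·13.5·(0.048011) = 6.4815 kWh/t
P = W·T = 6.4815·2016.9 = 13072.5 kW

P = 13072.5 kW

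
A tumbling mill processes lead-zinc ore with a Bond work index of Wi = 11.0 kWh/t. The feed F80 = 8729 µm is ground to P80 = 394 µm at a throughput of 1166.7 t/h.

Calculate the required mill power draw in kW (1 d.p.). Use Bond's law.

P = 5091.9 kW

Bond: W = 10·Wi·(1/√P80 − 1/√F80)
W = 10·11.0·(1/√394 − 1/√8729) = 10·11.0·(0.039676) = 4.3644 kWh/t
Mill draw = 4.3644 × 1166.7 = 5091.9 kW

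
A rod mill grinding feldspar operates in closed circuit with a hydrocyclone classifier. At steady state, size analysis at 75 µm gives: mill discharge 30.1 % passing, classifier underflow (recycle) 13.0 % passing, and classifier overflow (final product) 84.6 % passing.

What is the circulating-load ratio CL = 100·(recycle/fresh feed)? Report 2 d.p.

CL = 318.71 %

Two-product formula at 75 µm:
(1+r)·d = r·u + o ⇒ r = (o−d)/(d−u)
r = (84.6 − 30.1)/(30.1 − 13.0) = 54.5/17.1 = 3.1871
CL = 100·r = 318.71 %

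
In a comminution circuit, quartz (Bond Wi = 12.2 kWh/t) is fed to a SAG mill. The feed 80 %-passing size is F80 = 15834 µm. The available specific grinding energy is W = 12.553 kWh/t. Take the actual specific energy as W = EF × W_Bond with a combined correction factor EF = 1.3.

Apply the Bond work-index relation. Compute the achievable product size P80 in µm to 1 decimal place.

W = 10 Wi / √P80 − 10 Wi / √F80
W_Bond = W / EF = 12.553 / 1.3 = 9.6562 kWh/t
1/√P80 = 1/√F80 + W_Bond/(10·Wi)
  = 9.6562/(10·12.2) + 1/√15834 = 0.079149 + 0.007947 = 0.087096
P80 = (1/0.087096)² = 11.4816² = 131.83 µm

P80 = 131.8 µm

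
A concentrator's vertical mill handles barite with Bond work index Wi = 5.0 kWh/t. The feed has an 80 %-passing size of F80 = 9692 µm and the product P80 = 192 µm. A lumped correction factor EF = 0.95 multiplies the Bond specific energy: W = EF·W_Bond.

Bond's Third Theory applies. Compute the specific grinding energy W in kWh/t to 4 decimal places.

W_Bond = 10·Wi·(1/√P₈₀ − 1/√F₈₀)
1/√192 = 0.072169;  1/√9692 = 0.010158
W = 10·5.0·(0.072169 − 0.010158) = 3.1006 kWh/t
With EF = 0.95: W = 3.1006·0.95 = 2.9455 kWh/t

W = 2.9455 kWh/t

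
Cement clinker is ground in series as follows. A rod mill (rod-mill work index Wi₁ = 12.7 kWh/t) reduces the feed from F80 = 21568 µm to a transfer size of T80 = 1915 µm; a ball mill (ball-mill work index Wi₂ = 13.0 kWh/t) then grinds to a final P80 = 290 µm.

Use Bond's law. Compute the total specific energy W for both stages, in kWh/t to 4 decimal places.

W = 6.7005 kWh/t

W = 10 Wi (P80^-0.5 − F80^-0.5)
Stage 1 (21568→1915 µm, Wi₁=12.7): W₁ = 10·12.7·(0.022852 − 0.006809) = 2.0374 kWh/t
Stage 2 (1915→290 µm, Wi₂=13.0): W₂ = 10·13.0·(0.058722 − 0.022852) = 4.6632 kWh/t
W = W₁ + W₂ = 2.0374 + 4.6632 = 6.7005 kWh/t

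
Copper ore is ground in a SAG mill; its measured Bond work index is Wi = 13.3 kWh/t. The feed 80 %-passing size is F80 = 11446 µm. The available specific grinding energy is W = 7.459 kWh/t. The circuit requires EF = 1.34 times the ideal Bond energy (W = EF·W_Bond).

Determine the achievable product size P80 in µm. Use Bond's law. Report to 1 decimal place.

P80 = 381.5 µm

Bond: W = 10·Wi·(1/√P80 − 1/√F80)
W_Bond = W / EF = 7.459 / 1.34 = 5.5664 kWh/t
P80^(−½) = W_Bond/(10 Wi) + F80^(−½)
  = 5.5664/(10·13.3) + 1/√11446 = 0.041853 + 0.009347 = 0.051200
P80 = (1/0.051200)² = 19.5313² = 381.47 µm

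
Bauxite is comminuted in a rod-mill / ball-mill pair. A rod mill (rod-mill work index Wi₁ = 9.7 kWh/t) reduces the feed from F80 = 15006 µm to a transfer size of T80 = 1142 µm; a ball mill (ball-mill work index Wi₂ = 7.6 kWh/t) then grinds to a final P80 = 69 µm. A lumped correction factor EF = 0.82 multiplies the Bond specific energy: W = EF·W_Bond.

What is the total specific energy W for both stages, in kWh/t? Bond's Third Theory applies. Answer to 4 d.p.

W = 7.3627 kWh/t

W = 10 Wi / √P80 − 10 Wi / √F80
Stage 1 (15006→1142 µm, Wi₁=9.7): W₁ = 10·9.7·(0.029591 − 0.008163) = 2.0785 kWh/t
Stage 2 (1142→69 µm, Wi₂=7.6): W₂ = 10·7.6·(0.120386 − 0.029591) = 6.9004 kWh/t
W = W₁ + W₂ = 2.0785 + 6.9004 = 8.9789 kWh/t
With EF = 0.82: W = 8.9789·0.82 = 7.3627 kWh/t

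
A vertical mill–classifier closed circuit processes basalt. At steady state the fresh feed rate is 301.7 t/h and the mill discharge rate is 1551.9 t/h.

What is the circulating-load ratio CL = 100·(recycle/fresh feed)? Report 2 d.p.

CL = 414.39 %

M = F + R at steady state, so:
R = M − F = 1551.9 − 301.7 = 1250.2 t/h
CL = 100·R/F = 100·1250.2/301.7 = 414.39 %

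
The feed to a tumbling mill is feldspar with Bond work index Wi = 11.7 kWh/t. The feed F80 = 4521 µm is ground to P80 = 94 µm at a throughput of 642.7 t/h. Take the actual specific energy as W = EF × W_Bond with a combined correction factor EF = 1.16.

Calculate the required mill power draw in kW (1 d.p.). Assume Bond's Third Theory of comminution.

Bond:  W = 10 Wi (1/√P − 1/√F)
W = 10·11.7·(1/√94 − 1/√4521) = 10·11.7·(0.088270) = 10.3276 kWh/t
Apply correction: 10.3276 × 1.16 = 11.9800 kWh/t
P = W·T = 11.9800·642.7 = 7699.5 kW

P = 7699.5 kW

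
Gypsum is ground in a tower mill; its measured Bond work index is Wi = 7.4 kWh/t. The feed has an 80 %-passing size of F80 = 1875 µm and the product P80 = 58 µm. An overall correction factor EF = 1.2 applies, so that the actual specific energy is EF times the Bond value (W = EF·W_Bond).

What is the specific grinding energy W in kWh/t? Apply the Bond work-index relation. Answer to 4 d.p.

W = 9.6093 kWh/t

W = 10 Wi (P80^-0.5 − F80^-0.5)
1/√58 = 0.131306;  1/√1875 = 0.023094
W = 10·7.4·(0.131306 − 0.023094) = 8.0077 kWh/t
Corrected W = EF·W_Bond = 1.2·8.0077 = 9.6093 kWh/t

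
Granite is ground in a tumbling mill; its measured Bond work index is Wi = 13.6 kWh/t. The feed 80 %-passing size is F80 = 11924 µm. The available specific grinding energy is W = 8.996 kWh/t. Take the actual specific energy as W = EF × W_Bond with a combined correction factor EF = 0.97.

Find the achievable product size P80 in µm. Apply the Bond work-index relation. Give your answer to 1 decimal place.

P80 = 167.1 µm

W = 10·Wi·[P80^(−½) − F80^(−½)]
W_Bond = W / EF = 8.996 / 0.97 = 9.2742 kWh/t
⇒ 1/√P80 = W_Bond/(10·Wi) + 1/√F80
  = 9.2742/(10·13.6) + 1/√11924 = 0.068193 + 0.009158 = 0.077351
P80 = (1/0.077351)² = 12.9281² = 167.14 µm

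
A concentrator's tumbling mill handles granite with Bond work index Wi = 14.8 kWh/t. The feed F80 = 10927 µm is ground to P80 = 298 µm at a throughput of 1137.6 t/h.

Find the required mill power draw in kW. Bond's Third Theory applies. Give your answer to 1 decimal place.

P = 8142.5 kW

Bond: W = 10·Wi·(1/√P80 − 1/√F80)
W = 10·14.8·(1/√298 − 1/√10927) = 10·14.8·(0.048362) = 7.1576 kWh/t
Power = W × throughput = 7.1576 kWh/t × 1137.6 t/h = 8142.5 kW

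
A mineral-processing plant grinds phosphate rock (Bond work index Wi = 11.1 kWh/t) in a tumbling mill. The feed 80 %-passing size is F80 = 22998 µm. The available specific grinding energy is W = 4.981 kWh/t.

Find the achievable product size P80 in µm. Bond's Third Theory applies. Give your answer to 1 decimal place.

P80 = 377.5 µm

W = 10·Wi·[P80^(−½) − F80^(−½)]
⇒ 1/√P80 = W/(10·Wi) + 1/√F80
  = 4.9810/(10·11.1) + 1/√22998 = 0.044874 + 0.006594 = 0.051468
P80 = (1/0.051468)² = 19.4296² = 377.51 µm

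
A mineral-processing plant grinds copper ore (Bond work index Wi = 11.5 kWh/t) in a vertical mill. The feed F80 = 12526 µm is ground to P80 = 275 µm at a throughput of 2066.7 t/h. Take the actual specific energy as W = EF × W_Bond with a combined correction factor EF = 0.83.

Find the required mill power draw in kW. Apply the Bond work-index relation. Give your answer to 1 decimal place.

W = 10 Wi / √P80 − 10 Wi / √F80
W = 10·11.5·(1/√275 − 1/√12526) = 10·11.5·(0.051367) = 5.9072 kWh/t
Corrected W = EF·W_Bond = 0.83·5.9072 = 4.9030 kWh/t
P_mill = W·ṁ = 4.9030·2066.7 = 10133.0 kW

P = 10133.0 kW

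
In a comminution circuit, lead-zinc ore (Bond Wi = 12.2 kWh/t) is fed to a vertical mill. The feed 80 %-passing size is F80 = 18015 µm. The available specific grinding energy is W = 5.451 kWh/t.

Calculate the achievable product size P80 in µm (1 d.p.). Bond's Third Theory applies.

P80 = 368.0 µm

Bond:  W = 10 Wi (1/√P − 1/√F)
P80^-0.5 = F80^-0.5 + W/(10 Wi)
  = 5.4510/(10·12.2) + 1/√18015 = 0.044680 + 0.007450 = 0.052131
P80 = (1/0.052131)² = 19.1825² = 367.97 µm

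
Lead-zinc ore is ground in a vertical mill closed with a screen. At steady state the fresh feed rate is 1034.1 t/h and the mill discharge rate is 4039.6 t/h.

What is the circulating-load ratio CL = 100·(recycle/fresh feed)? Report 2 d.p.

CL = 290.64 %

Steady state: M = F + R.
R = M − F = 4039.6 − 1034.1 = 3005.5 t/h
CL = 100·R/F = 100·3005.5/1034.1 = 290.64 %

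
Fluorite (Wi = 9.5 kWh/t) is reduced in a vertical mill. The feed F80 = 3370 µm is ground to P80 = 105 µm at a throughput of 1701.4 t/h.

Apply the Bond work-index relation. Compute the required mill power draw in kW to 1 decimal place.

W = 10 Wi (1/√P80 − 1/√F80)  [Bond]
W = 10·9.5·(1/√105 − 1/√3370) = 10·9.5·(0.080364) = 7.6346 kWh/t
P = W·T = 7.6346·1701.4 = 12989.5 kW

P = 12989.5 kW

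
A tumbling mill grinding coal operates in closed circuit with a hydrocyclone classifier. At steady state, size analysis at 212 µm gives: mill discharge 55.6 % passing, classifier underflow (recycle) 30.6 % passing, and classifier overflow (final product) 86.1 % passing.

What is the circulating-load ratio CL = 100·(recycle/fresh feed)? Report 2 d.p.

Balance %-passing 212 µm (r = R/F):
r = (o − d)/(d − u)
r = (86.1 − 55.6)/(55.6 − 30.6) = 30.5/25.0 = 1.2200
CL = 100·r = 122.00 %

CL = 122.00 %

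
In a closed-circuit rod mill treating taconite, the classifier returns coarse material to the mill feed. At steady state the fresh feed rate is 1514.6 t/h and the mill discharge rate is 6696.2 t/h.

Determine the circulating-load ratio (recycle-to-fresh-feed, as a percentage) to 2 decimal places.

Steady state: M = F + R.
R = M − F = 6696.2 − 1514.6 = 5181.6 t/h
CL = 100·R/F = 100·5181.6/1514.6 = 342.11 %

CL = 342.11 %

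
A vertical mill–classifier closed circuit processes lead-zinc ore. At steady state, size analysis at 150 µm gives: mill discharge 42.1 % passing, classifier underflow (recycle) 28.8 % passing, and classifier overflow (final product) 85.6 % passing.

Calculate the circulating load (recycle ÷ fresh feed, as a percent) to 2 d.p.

CL = 327.07 %

Balance %-passing 150 µm (r = R/F):
r = (o − d)/(d − u)
r = (85.6 − 42.1)/(42.1 − 28.8) = 43.5/13.3 = 3.2707
CL = 100·r = 327.07 %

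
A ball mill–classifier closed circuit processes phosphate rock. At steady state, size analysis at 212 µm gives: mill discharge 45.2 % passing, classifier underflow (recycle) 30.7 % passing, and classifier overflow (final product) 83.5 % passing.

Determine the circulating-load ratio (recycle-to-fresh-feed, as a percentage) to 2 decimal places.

Balance %-passing 212 µm (r = R/F):
d + r·d = r·u + o → r(d−u) = o−d
r = (83.5 − 45.2)/(45.2 − 30.7) = 38.3/14.5 = 2.6414
CL = 100·r = 264.14 %

CL = 264.14 %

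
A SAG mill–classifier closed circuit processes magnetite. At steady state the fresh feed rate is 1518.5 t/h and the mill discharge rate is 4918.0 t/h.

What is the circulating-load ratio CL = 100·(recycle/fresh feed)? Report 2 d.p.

CL = 223.87 %

Mill node: discharge = fresh + recycle.
R = M − F = 4918.0 − 1518.5 = 3399.5 t/h
CL = 100·R/F = 100·3399.5/1518.5 = 223.87 %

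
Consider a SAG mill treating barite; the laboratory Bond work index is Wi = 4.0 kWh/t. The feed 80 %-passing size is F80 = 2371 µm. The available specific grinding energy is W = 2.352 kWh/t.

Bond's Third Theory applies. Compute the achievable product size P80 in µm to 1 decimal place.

W = 10 Wi (P80^-0.5 − F80^-0.5)
P80^-0.5 = F80^-0.5 + W/(10 Wi)
  = 2.3520/(10·4.0) + 1/√2371 = 0.058800 + 0.020537 = 0.079337
P80 = (1/0.079337)² = 12.6045² = 158.87 µm

P80 = 158.9 µm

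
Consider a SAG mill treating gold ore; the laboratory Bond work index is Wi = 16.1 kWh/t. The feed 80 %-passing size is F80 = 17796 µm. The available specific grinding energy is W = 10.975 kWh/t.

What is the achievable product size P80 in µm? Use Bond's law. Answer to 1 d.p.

W = 10 Wi (1/√P80 − 1/√F80)  [Bond]
P80^-0.5 = F80^-0.5 + W/(10 Wi)
  = 10.9750/(10·16.1) + 1/√17796 = 0.068168 + 0.007496 = 0.075664
P80 = (1/0.075664)² = 13.2163² = 174.67 µm

P80 = 174.7 µm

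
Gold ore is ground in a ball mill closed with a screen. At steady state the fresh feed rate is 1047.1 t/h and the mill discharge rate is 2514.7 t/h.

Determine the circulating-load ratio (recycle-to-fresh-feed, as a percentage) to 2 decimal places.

Discharge = new feed + return, hence
R = M − F = 2514.7 − 1047.1 = 1467.6 t/h
CL = 100·R/F = 100·1467.6/1047.1 = 140.16 %

CL = 140.16 %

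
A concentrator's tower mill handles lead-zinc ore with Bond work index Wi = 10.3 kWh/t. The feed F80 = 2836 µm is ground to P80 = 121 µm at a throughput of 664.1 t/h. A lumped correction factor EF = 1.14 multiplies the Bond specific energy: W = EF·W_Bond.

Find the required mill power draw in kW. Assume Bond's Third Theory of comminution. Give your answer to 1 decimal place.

W = 10·Wi·[P80^(−½) − F80^(−½)]
W = 10·10.3·(1/√121 − 1/√2836) = 10·10.3·(0.072131) = 7.4295 kWh/t
Corrected W = EF·W_Bond = 1.14·7.4295 = 8.4696 kWh/t
P = W·T = 8.4696·664.1 = 5624.7 kW

P = 5624.7 kW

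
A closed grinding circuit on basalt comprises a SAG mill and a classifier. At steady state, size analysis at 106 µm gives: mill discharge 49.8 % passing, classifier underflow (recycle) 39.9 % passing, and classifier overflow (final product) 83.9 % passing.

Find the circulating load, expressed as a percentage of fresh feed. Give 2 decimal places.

Mass balance on the −106 µm fraction:
(1+r)d = ru + o → r = (o−d)/(d−u)
r = (83.9 − 49.8)/(49.8 − 39.9) = 34.1/9.9 = 3.4444
CL = 100·r = 344.44 %

CL = 344.44 %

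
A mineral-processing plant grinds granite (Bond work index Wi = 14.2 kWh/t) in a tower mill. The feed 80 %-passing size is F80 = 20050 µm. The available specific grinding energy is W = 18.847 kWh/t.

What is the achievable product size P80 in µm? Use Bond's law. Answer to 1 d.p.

P80 = 51.2 µm

Bond:  W = 10 Wi (1/√P − 1/√F)
P80^(−½) = W/(10 Wi) + F80^(−½)
  = 18.8470/(10·14.2) + 1/√20050 = 0.132725 + 0.007062 = 0.139788
P80 = (1/0.139788)² = 7.1537² = 51.18 µm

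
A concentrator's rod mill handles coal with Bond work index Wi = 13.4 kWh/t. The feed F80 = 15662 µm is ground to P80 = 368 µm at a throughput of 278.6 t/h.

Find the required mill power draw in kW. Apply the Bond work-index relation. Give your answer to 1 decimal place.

P = 1647.8 kW

Bond:  W = 10 Wi (1/√P − 1/√F)
W = 10·13.4·(1/√368 − 1/√15662) = 10·13.4·(0.044138) = 5.9145 kWh/t
P = W·T = 5.9145·278.6 = 1647.8 kW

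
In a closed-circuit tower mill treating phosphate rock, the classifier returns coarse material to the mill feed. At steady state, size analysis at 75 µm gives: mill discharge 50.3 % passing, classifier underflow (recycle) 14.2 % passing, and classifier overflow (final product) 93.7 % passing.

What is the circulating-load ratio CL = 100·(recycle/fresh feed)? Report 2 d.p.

Balance %-passing 75 µm (r = R/F):
d + r·d = r·u + o → r(d−u) = o−d
r = (93.7 − 50.3)/(50.3 − 14.2) = 43.4/36.1 = 1.2022
CL = 100·r = 120.22 %

CL = 120.22 %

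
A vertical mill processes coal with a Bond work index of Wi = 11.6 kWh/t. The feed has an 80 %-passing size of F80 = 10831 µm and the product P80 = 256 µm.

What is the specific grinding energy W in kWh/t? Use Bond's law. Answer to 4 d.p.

W = 10·Wi·(P80^(-½) − F80^(-½))
1/√256 = 0.062500;  1/√10831 = 0.009609
W = 10·11.6·(0.062500 − 0.009609) = 6.1354 kWh/t

W = 6.1354 kWh/t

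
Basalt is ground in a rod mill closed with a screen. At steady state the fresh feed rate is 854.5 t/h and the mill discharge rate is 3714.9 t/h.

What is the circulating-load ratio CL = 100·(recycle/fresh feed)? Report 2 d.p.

CL = 334.75 %

Discharge = new feed + return, hence
R = M − F = 3714.9 − 854.5 = 2860.4 t/h
CL = 100·R/F = 100·2860.4/854.5 = 334.75 %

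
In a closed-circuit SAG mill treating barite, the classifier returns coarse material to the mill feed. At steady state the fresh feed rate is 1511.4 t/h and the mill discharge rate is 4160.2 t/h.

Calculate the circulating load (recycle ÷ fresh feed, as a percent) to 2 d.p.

M = F + R at steady state, so:
R = M − F = 4160.2 − 1511.4 = 2648.8 t/h
CL = 100·R/F = 100·2648.8/1511.4 = 175.25 %

CL = 175.25 %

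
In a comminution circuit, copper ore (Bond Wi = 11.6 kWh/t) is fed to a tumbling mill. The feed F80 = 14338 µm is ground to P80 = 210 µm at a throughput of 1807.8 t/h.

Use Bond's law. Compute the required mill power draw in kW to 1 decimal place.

P = 12719.7 kW

W_Bond = 10·Wi·(1/√P₈₀ − 1/√F₈₀)
W = 10·11.6·(1/√210 − 1/√14338) = 10·11.6·(0.060655) = 7.0360 kWh/t
P_mill = W·ṁ = 7.0360·1807.8 = 12719.7 kW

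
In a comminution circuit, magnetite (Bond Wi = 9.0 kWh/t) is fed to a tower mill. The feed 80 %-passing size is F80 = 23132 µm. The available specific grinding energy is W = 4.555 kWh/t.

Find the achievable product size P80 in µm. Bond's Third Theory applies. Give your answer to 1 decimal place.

P80 = 305.8 µm

W = 10·Wi·[P80^(−½) − F80^(−½)]
P80^(−½) = W/(10 Wi) + F80^(−½)
  = 4.5550/(10·9.0) + 1/√23132 = 0.050611 + 0.006575 = 0.057186
P80 = (1/0.057186)² = 17.4868² = 305.79 µm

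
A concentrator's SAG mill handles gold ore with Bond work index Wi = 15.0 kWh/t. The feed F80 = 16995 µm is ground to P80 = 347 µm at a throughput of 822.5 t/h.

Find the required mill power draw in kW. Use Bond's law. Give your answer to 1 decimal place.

W = 10 Wi (1/√P80 − 1/√F80)  [Bond]
W = 10·15.0·(1/√347 − 1/√16995) = 10·15.0·(0.046012) = 6.9018 kWh/t
Power = W × throughput = 6.9018 kWh/t × 822.5 t/h = 5676.7 kW

P = 5676.7 kW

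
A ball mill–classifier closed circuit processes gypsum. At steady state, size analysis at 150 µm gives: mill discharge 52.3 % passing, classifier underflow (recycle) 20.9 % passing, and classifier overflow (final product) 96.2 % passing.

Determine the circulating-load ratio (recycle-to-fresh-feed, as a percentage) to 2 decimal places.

CL = 139.81 %

Let r = R/F. Size balance at 150 µm:
Fd + Rd = Ru + Fo ⇒ R/F = (o−d)/(d−u)
r = (96.2 − 52.3)/(52.3 − 20.9) = 43.9/31.4 = 1.3981
CL = 100·r = 139.81 %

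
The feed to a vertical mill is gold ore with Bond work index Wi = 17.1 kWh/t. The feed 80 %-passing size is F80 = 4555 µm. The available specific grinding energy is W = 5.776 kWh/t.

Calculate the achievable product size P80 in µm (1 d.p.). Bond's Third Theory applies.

Bond:  W = 10 Wi (1/√P − 1/√F)
P80^(−½) = W/(10 Wi) + F80^(−½)
  = 5.7760/(10·17.1) + 1/√4555 = 0.033778 + 0.014817 = 0.048595
P80 = (1/0.048595)² = 20.5784² = 423.47 µm

P80 = 423.5 µm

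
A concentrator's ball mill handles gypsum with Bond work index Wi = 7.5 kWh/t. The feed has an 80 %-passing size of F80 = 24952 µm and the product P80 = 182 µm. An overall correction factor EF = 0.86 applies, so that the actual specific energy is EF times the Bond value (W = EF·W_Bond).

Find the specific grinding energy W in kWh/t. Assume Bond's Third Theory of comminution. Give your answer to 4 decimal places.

W = 4.3727 kWh/t

W = 10·Wi·(P80^(-½) − F80^(-½))
1/√182 = 0.074125;  1/√24952 = 0.006331
W = 10·7.5·(0.074125 − 0.006331) = 5.0846 kWh/t
Corrected W = EF·W_Bond = 0.86·5.0846 = 4.3727 kWh/t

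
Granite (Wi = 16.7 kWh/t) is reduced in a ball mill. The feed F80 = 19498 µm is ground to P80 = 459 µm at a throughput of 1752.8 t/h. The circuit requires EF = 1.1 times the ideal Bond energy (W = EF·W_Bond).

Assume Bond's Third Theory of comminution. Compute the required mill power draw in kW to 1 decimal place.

W = 10 Wi (P80^-0.5 − F80^-0.5)
W = 10·16.7·(1/√459 − 1/√19498) = 10·16.7·(0.039514) = 6.5989 kWh/t
With EF = 1.1: W = 6.5989·1.1 = 7.2588 kWh/t
P = W·T = 7.2588·1752.8 = 12723.2 kW

P = 12723.2 kW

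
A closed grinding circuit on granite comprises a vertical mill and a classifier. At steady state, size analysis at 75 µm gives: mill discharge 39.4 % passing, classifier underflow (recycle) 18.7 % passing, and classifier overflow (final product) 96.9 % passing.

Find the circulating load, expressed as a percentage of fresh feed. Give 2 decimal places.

CL = 277.78 %

Two-product formula at 75 µm:
r = (o − d)/(d − u)
r = (96.9 − 39.4)/(39.4 − 18.7) = 57.5/20.7 = 2.7778
CL = 100·r = 277.78 %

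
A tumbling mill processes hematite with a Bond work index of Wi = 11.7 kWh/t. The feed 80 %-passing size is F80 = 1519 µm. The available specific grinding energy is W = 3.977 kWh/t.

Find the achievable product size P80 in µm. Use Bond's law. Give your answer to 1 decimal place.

P80 = 281.1 µm

W_Bond = 10·Wi·(1/√P₈₀ − 1/√F₈₀)
⇒ 1/√P80 = W/(10·Wi) + 1/√F80
  = 3.9770/(10·11.7) + 1/√1519 = 0.033991 + 0.025658 = 0.059649
P80 = (1/0.059649)² = 16.7646² = 281.05 µm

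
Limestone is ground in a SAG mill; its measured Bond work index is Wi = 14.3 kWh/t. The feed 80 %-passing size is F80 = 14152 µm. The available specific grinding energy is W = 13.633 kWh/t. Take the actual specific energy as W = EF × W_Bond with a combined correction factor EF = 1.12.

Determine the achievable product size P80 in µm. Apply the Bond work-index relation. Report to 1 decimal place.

P80 = 114.3 µm

W = 10·Wi·(P80^(-½) − F80^(-½))
W_Bond = W / EF = 13.633 / 1.12 = 12.1723 kWh/t
P80^(−½) = W_Bond/(10 Wi) + F80^(−½)
  = 12.1723/(10·14.3) + 1/√14152 = 0.085121 + 0.008406 = 0.093527
P80 = (1/0.093527)² = 10.6921² = 114.32 µm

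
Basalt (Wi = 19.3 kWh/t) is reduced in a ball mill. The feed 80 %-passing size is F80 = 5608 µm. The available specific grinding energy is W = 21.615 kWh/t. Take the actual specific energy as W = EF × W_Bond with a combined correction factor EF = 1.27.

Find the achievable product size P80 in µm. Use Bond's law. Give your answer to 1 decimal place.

Bond: W = 10·Wi·(1/√P80 − 1/√F80)
W_Bond = W / EF = 21.615 / 1.27 = 17.0197 kWh/t
⇒ 1/√P80 = W_Bond/(10·Wi) + 1/√F80
  = 17.0197/(10·19.3) + 1/√5608 = 0.088185 + 0.013354 = 0.101538
P80 = (1/0.101538)² = 9.8485² = 96.99 µm

P80 = 97.0 µm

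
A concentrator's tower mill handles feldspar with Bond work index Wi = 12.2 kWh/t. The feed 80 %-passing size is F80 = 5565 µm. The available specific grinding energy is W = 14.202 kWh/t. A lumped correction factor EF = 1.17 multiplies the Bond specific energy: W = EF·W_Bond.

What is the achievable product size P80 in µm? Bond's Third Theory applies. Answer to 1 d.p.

P80 = 78.5 µm

Bond: W = 10·Wi·(1/√P80 − 1/√F80)
W_Bond = W / EF = 14.202 / 1.17 = 12.1385 kWh/t
1/√P80 = 1/√F80 + W_Bond/(10·Wi)
  = 12.1385/(10·12.2) + 1/√5565 = 0.099496 + 0.013405 = 0.112901
P80 = (1/0.112901)² = 8.8573² = 78.45 µm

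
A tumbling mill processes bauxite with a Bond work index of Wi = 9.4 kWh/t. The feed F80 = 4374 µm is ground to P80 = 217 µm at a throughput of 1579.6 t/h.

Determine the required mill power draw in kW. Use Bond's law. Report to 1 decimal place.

Bond:  W = 10 Wi (1/√P − 1/√F)
W = 10·9.4·(1/√217 − 1/√4374) = 10·9.4·(0.052764) = 4.9598 kWh/t
Power = W × throughput = 4.9598 kWh/t × 1579.6 t/h = 7834.5 kW

P = 7834.5 kW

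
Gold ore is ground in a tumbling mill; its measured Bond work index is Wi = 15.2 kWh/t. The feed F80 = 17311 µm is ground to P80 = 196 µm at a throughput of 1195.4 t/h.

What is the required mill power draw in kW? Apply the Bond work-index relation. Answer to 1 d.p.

P = 11597.6 kW

Bond: W = 10·Wi·(1/√P80 − 1/√F80)
W = 10·15.2·(1/√196 − 1/√17311) = 10·15.2·(0.063828) = 9.7019 kWh/t
Power = W × throughput = 9.7019 kWh/t × 1195.4 t/h = 11597.6 kW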